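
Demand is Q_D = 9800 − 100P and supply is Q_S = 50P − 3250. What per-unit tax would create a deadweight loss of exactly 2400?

12

In inverse form: demand P = 98 − 0.01Q, supply P = 65 + 0.02Q.
Competitive equilibrium: 98 − 0.01Q = 65 + 0.02Q → Q* = 1100, P* = 87.
A tax t gives ΔQ = t/0.03 and wedge t, so DWL = t²/0.06.
t²/0.06 = 2400 → t² = 144 → t = 12.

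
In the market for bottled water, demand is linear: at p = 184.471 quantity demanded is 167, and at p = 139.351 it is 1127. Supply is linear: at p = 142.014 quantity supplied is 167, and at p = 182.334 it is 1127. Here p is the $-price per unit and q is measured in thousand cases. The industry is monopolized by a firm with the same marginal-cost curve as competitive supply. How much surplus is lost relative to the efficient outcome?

Demand slope = (139.351 − 184.471)/(1127 − 167) = −0.047, so p = 192.32 − 0.047q.
Supply slope = (182.334 − 142.014)/(1127 − 167) = 0.042, so p = 135 + 0.042q.
Competitive equilibrium: 192.32 − 0.047q = 135 + 0.042q → q* = 644.0449, p* = 162.0499.
Marginal revenue: MR = 192.32 − 0.094q. Set MR = MC: 192.32 − 0.094q = 135 + 0.042q → q_m = 421.4706.
Price p_m = 192.32 − 0.047·421.4706 = 172.5109; MC(q_m) = 135 + 0.042·421.4706 = 152.7018.
Competitive q* = 644.0449, so Δq = 222.5743; wedge = 172.5109 − 152.7018 = 19.8091.
DWL = ½ × 222.5743 × 19.8091 = $2204.50 thousand.

$2204.50 thousand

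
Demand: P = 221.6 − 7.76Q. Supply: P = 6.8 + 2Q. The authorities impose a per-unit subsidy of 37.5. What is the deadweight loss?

72.04

Competitive equilibrium: 221.6 − 7.76Q = 6.8 + 2Q → Q* = 22.0082, P* = 50.8164.
The subsidy lowers effective supply by 37.5: P = 2Q − 30.7.
New quantity: 221.6 − 7.76Q = 2Q − 30.7 → Q' = 25.8504.
Overproduction ΔQ = 25.8504 − 22.0082 = 3.8422; wedge = subsidy = 37.5.
The triangle = ½ × 3.8422 × 37.5 = 72.04.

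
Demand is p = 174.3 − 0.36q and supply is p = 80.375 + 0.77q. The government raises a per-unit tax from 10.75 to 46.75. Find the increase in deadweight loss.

915.93

Competitive equilibrium: 174.3 − 0.36q = 80.375 + 0.77q → q* = 83.1195, p* = 144.377.
For a per-unit tax t: Δq = t/1.13, so DWL = ½·t·(t/1.13) = t²/2.26.
At t = 10.75: DWL = 51.134. At t = 46.75: DWL = 967.063.
Increase = 967.063 − 51.134 = 915.93.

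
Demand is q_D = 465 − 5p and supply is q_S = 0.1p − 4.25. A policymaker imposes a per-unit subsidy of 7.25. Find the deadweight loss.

2.58

In inverse form: demand p = 93 − 0.2q, supply p = 42.5 + 10q.
Competitive equilibrium: 93 − 0.2q = 42.5 + 10q → q* = 4.951, p* = 92.0098.
The subsidy lowers effective supply by 7.25: p = 35.25 + 10q.
New quantity: 93 − 0.2q = 35.25 + 10q → q' = 5.6618.
Overproduction Δq = 5.6618 − 4.951 = 0.7108; wedge = subsidy = 7.25.
Deadweight loss = ½ × 0.7108 × 7.25 = 2.58.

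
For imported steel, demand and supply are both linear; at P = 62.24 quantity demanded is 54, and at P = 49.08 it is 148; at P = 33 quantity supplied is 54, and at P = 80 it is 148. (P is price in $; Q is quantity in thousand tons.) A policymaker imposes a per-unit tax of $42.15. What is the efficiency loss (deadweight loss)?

$1387.99 thousand

Demand slope = (49.08 − 62.24)/(148 − 54) = −0.14, so P = 69.8 − 0.14Q.
Supply slope = (80 − 33)/(148 − 54) = 0.5, so P = 6 + 0.5Q.
Competitive equilibrium: 69.8 − 0.14Q = 6 + 0.5Q → Q* = 99.6875, P* = 55.8438.
With the tax, the buyer price exceeds the seller price by 42.15: (69.8 − 0.14Q) − (6 + 0.5Q) = 42.15 → Q' = 33.8281.
ΔQ = 99.6875 − 33.8281 = 65.8594; the wedge equals the tax, 42.15.
Deadweight loss = ½ × 65.8594 × 42.15 = $1387.99 thousand.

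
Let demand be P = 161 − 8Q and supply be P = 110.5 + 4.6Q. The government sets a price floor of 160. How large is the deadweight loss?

94.99

Competitive equilibrium: 161 − 8Q = 110.5 + 4.6Q → Q* = 4.0079, P* = 128.9365.
At the floor P = 160, quantity demanded = (161 − 160)/8 = 0.125.
Sellers' marginal cost at Q' = 0.125: 110.5 + 4.6·0.125 = 111.075.
ΔQ = 4.0079 − 0.125 = 3.8829; wedge = 160 − 111.075 = 48.925.
Deadweight loss = ½ × 3.8829 × 48.925 = 94.99.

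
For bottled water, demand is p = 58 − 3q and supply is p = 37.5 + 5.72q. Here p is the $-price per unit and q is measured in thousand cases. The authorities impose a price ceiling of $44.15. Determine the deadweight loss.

$6.16 thousand

Competitive equilibrium: 58 − 3q = 37.5 + 5.72q → q* = 2.3509, p* = 50.9472.
At the ceiling p = 44.15, quantity supplied = (44.15 − 37.5)/5.72 = 1.1626.
Willingness to pay at q' = 1.1626: 58 − 3·1.1626 = 54.5122.
Δq = 2.3509 − 1.1626 = 1.1883; wedge = 54.5122 − 44.15 = 10.3622.
The triangle = ½ × 1.1883 × 10.3622 = $6.16 thousand.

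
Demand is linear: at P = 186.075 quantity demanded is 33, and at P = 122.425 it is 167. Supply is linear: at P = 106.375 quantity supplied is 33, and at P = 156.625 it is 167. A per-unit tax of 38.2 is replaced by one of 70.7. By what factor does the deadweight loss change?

3.425

Demand slope = (122.425 − 186.075)/(167 − 33) = −0.475, so P = 201.75 − 0.475Q.
Supply slope = (156.625 − 106.375)/(167 − 33) = 0.375, so P = 94 + 0.375Q.
Competitive equilibrium: 201.75 − 0.475Q = 94 + 0.375Q → Q* = 126.7647, P* = 141.5368.
For a per-unit tax t: ΔQ = t/0.85, so DWL = ½·t·(t/0.85) = t²/1.7.
At t = 38.2: DWL = 858.376. At t = 70.7: DWL = 2940.288.
Ratio = (70.7/38.2)² = 3.425.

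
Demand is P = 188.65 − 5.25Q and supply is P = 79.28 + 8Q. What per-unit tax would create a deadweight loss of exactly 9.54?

Competitive equilibrium: 188.65 − 5.25Q = 79.28 + 8Q → Q* = 8.2543, P* = 145.3147.
A tax t gives ΔQ = t/13.25 and wedge t, so DWL = t²/26.5.
t²/26.5 = 9.54 → t² = 252.81 → t = 15.9.

15.9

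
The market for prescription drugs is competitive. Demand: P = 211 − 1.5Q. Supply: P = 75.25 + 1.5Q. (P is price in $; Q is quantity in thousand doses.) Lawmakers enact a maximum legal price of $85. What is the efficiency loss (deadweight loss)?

$2252.34 thousand

Competitive equilibrium: 211 − 1.5Q = 75.25 + 1.5Q → Q* = 45.25, P* = 143.125.
At the ceiling P = 85, quantity supplied = (85 − 75.25)/1.5 = 6.5.
Willingness to pay at Q' = 6.5: 211 − 1.5·6.5 = 201.25.
ΔQ = 45.25 − 6.5 = 38.75; wedge = 201.25 − 85 = 116.25.
Deadweight loss = ½ × 38.75 × 116.25 = $2252.34 thousand.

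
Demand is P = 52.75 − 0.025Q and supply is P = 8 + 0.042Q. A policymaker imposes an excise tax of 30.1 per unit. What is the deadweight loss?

Competitive equilibrium: 52.75 − 0.025Q = 8 + 0.042Q → Q* = 667.9104, P* = 36.0522.
With the tax, the buyer price exceeds the seller price by 30.1: (52.75 − 0.025Q) − (8 + 0.042Q) = 30.1 → Q' = 218.6567.
ΔQ = 667.9104 − 218.6567 = 449.2537; the wedge equals the tax, 30.1.
DWL = ½ × 449.2537 × 30.1 = 6761.27.

6761.27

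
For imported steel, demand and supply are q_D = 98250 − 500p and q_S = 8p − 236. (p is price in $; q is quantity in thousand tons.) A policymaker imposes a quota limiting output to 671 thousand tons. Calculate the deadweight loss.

In inverse form: demand p = 196.5 − 0.002q, supply p = 29.5 + 0.125q.
Competitive equilibrium: 196.5 − 0.002q = 29.5 + 0.125q → q* = 1314.96063, p* = 193.87008.
At q = 671: demand price = 196.5 − 0.002·671 = 195.158; supply price = 29.5 + 0.125·671 = 113.375.
Δq = 1314.96063 − 671 = 643.96063; wedge = 195.158 − 113.375 = 81.783.
DWL = ½ × 643.96063 × 81.783 = $26332.52 thousand.

$26332.52 thousand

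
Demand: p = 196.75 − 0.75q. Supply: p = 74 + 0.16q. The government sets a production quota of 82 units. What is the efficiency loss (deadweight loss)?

1272.80

Competitive equilibrium: 196.75 − 0.75q = 74 + 0.16q → q* = 134.8901, p* = 95.5824.
At q = 82: demand price = 196.75 − 0.75·82 = 135.25; supply price = 74 + 0.16·82 = 87.12.
Δq = 134.8901 − 82 = 52.8901; wedge = 135.25 − 87.12 = 48.13.
The triangle = ½ × 52.8901 × 48.13 = 1272.80.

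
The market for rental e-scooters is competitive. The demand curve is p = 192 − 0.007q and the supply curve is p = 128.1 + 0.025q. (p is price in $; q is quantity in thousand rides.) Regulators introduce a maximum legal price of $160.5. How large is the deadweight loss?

$7859.61 thousand

Competitive equilibrium: 192 − 0.007q = 128.1 + 0.025q → q* = 1996.875, p* = 178.0219.
At the ceiling p = 160.5, quantity supplied = (160.5 − 128.1)/0.025 = 1296.
Willingness to pay at q' = 1296: 192 − 0.007·1296 = 182.928.
Δq = 1996.875 − 1296 = 700.875; wedge = 182.928 − 160.5 = 22.428.
DWL = ½ × 700.875 × 22.428 = $7859.61 thousand.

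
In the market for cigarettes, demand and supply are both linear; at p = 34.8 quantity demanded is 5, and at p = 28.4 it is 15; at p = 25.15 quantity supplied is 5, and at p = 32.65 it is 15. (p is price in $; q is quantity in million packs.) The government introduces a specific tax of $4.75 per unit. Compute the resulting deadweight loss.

Demand slope = (28.4 − 34.8)/(15 − 5) = −0.64, so p = 38 − 0.64q.
Supply slope = (32.65 − 25.15)/(15 − 5) = 0.75, so p = 21.4 + 0.75q.
Competitive equilibrium: 38 − 0.64q = 21.4 + 0.75q → q* = 11.9424, p* = 30.3568.
With the tax, the buyer price exceeds the seller price by 4.75: (38 − 0.64q) − (21.4 + 0.75q) = 4.75 → q' = 8.5252.
Δq = 11.9424 − 8.5252 = 3.4172; the wedge equals the tax, 4.75.
Welfare loss = ½ × 3.4172 × 4.75 = $8.12 million.

$8.12 million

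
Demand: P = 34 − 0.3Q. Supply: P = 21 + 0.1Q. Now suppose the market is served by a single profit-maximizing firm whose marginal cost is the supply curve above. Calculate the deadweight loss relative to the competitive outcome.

38.80

Competitive equilibrium: 34 − 0.3Q = 21 + 0.1Q → Q* = 32.5, P* = 24.25.
Marginal revenue: MR = 34 − 0.6Q. Set MR = MC: 34 − 0.6Q = 21 + 0.1Q → Q_m = 18.5714.
Price P_m = 34 − 0.3·18.5714 = 28.4286; MC(Q_m) = 21 + 0.1·18.5714 = 22.8571.
Competitive Q* = 32.5, so ΔQ = 13.9286; wedge = 28.4286 − 22.8571 = 5.5715.
The triangle = ½ × 13.9286 × 5.5715 = 38.80.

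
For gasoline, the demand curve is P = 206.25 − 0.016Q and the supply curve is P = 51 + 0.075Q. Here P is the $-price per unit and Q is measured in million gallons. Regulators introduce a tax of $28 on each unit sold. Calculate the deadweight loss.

Competitive equilibrium: 206.25 − 0.016Q = 51 + 0.075Q → Q* = 1706.044, P* = 178.9533.
With the tax, the buyer price exceeds the seller price by 28: (206.25 − 0.016Q) − (51 + 0.075Q) = 28 → Q' = 1398.3516.
ΔQ = 1706.044 − 1398.3516 = 307.6924; the wedge equals the tax, 28.
The triangle = ½ × 307.6924 × 28 = $4307.69 million.

$4307.69 million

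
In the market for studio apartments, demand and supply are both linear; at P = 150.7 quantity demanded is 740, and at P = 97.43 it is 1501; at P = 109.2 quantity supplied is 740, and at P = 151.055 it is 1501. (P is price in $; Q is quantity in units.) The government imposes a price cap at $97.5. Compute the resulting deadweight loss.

$18545.49

Demand slope = (97.43 − 150.7)/(1501 − 740) = −0.07, so P = 202.5 − 0.07Q.
Supply slope = (151.055 − 109.2)/(1501 − 740) = 0.055, so P = 68.5 + 0.055Q.
Competitive equilibrium: 202.5 − 0.07Q = 68.5 + 0.055Q → Q* = 1072, P* = 127.46.
At the ceiling P = 97.5, quantity supplied = (97.5 − 68.5)/0.055 = 527.2727.
Willingness to pay at Q' = 527.2727: 202.5 − 0.07·527.2727 = 165.5909.
ΔQ = 1072 − 527.2727 = 544.7273; wedge = 165.5909 − 97.5 = 68.0909.
Welfare loss = ½ × 544.7273 × 68.0909 = $18545.49.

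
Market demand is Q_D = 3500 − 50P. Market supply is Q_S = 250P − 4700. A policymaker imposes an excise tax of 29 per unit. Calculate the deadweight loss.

17520.83

In inverse form: demand P = 70 − 0.02Q, supply P = 18.8 + 0.004Q.
Competitive equilibrium: 70 − 0.02Q = 18.8 + 0.004Q → Q* = 2133.3333, P* = 27.3333.
With the tax, the buyer price exceeds the seller price by 29: (70 − 0.02Q) − (18.8 + 0.004Q) = 29 → Q' = 925.
ΔQ = 2133.3333 − 925 = 1208.3333; the wedge equals the tax, 29.
The triangle = ½ × 1208.3333 × 29 = 17520.83.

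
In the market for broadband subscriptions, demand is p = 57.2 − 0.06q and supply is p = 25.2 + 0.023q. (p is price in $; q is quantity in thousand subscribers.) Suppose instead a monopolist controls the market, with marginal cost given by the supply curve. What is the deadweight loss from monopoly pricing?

$1085.98 thousand

Competitive equilibrium: 57.2 − 0.06q = 25.2 + 0.023q → q* = 385.5422, p* = 34.0675.
Marginal revenue: MR = 57.2 − 0.12q. Set MR = MC: 57.2 − 0.12q = 25.2 + 0.023q → q_m = 223.7762.
Price p_m = 57.2 − 0.06·223.7762 = 43.7734; MC(q_m) = 25.2 + 0.023·223.7762 = 30.3469.
Competitive q* = 385.5422, so Δq = 161.766; wedge = 43.7734 − 30.3469 = 13.4265.
Welfare loss = ½ × 161.766 × 13.4265 = $1085.98 thousand.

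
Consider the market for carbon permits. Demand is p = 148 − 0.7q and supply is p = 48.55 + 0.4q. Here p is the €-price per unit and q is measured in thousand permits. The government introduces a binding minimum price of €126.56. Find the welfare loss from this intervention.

Competitive equilibrium: 148 − 0.7q = 48.55 + 0.4q → q* = 90.4091, p* = 84.7136.
At the floor p = 126.56, quantity demanded = (148 − 126.56)/0.7 = 30.6286.
Sellers' marginal cost at q' = 30.6286: 48.55 + 0.4·30.6286 = 60.8014.
Δq = 90.4091 − 30.6286 = 59.7805; wedge = 126.56 − 60.8014 = 65.7586.
The triangle = ½ × 59.7805 × 65.7586 = €1965.54 thousand.

€1965.54 thousand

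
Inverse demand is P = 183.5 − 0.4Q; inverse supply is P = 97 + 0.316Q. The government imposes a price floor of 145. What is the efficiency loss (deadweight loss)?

Competitive equilibrium: 183.5 − 0.4Q = 97 + 0.316Q → Q* = 120.8101, P* = 135.176.
At the floor P = 145, quantity demanded = (183.5 − 145)/0.4 = 96.25.
Sellers' marginal cost at Q' = 96.25: 97 + 0.316·96.25 = 127.415.
ΔQ = 120.8101 − 96.25 = 24.5601; wedge = 145 − 127.415 = 17.585.
Deadweight loss = ½ × 24.5601 × 17.585 = 215.94.

215.94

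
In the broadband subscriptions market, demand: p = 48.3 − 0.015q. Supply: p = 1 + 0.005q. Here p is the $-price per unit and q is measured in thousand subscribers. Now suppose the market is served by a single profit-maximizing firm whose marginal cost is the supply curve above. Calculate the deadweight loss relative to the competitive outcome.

$10273.27 thousand

Competitive equilibrium: 48.3 − 0.015q = 1 + 0.005q → q* = 2365, p* = 12.825.
Marginal revenue: MR = 48.3 − 0.03q. Set MR = MC: 48.3 − 0.03q = 1 + 0.005q → q_m = 1351.42857.
Price p_m = 48.3 − 0.015·1351.42857 = 28.02857; MC(q_m) = 1 + 0.005·1351.42857 = 7.75714.
Competitive q* = 2365, so Δq = 1013.57143; wedge = 28.02857 − 7.75714 = 20.27143.
Welfare loss = ½ × 1013.57143 × 20.27143 = $10273.27 thousand.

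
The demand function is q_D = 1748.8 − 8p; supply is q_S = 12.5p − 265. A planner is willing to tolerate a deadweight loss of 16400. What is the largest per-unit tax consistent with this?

82

In inverse form: demand p = 218.6 − 0.125q, supply p = 21.2 + 0.08q.
Competitive equilibrium: 218.6 − 0.125q = 21.2 + 0.08q → q* = 962.9268, p* = 98.2341.
A tax t gives Δq = t/0.205 and wedge t, so DWL = t²/0.41.
t²/0.41 = 16400 → t² = 6724 → t = 82.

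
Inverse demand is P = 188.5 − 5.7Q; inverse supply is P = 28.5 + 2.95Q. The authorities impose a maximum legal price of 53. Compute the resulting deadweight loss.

Competitive equilibrium: 188.5 − 5.7Q = 28.5 + 2.95Q → Q* = 18.4971, P* = 83.0665.
At the ceiling P = 53, quantity supplied = (53 − 28.5)/2.95 = 8.3051.
Willingness to pay at Q' = 8.3051: 188.5 − 5.7·8.3051 = 141.1609.
ΔQ = 18.4971 − 8.3051 = 10.192; wedge = 141.1609 − 53 = 88.1609.
Welfare loss = ½ × 10.192 × 88.1609 = 449.27.

449.27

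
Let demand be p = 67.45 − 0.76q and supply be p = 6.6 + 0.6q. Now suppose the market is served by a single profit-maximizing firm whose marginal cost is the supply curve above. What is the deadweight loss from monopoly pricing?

Competitive equilibrium: 67.45 − 0.76q = 6.6 + 0.6q → q* = 44.7426, p* = 33.4456.
Marginal revenue: MR = 67.45 − 1.52q. Set MR = MC: 67.45 − 1.52q = 6.6 + 0.6q → q_m = 28.7028.
Price p_m = 67.45 − 0.76·28.7028 = 45.6359; MC(q_m) = 6.6 + 0.6·28.7028 = 23.8217.
Competitive q* = 44.7426, so Δq = 16.0398; wedge = 45.6359 − 23.8217 = 21.8142.
The triangle = ½ × 16.0398 × 21.8142 = 174.95.

174.95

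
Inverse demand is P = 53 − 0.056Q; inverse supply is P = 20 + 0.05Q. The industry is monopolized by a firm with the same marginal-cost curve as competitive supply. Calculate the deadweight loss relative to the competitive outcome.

Competitive equilibrium: 53 − 0.056Q = 20 + 0.05Q → Q* = 311.3208, P* = 35.566.
Marginal revenue: MR = 53 − 0.112Q. Set MR = MC: 53 − 0.112Q = 20 + 0.05Q → Q_m = 203.7037.
Price P_m = 53 − 0.056·203.7037 = 41.5926; MC(Q_m) = 20 + 0.05·203.7037 = 30.1852.
Competitive Q* = 311.3208, so ΔQ = 107.6171; wedge = 41.5926 − 30.1852 = 11.4074.
The triangle = ½ × 107.6171 × 11.4074 = 613.82.

613.82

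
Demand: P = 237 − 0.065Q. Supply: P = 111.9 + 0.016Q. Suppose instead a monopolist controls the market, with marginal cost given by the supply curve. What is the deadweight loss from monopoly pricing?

19147.88

Competitive equilibrium: 237 − 0.065Q = 111.9 + 0.016Q → Q* = 1544.444444, P* = 136.611111.
Marginal revenue: MR = 237 − 0.13Q. Set MR = MC: 237 − 0.13Q = 111.9 + 0.016Q → Q_m = 856.849315.
Price P_m = 237 − 0.065·856.849315 = 181.304795; MC(Q_m) = 111.9 + 0.016·856.849315 = 125.609589.
Competitive Q* = 1544.444444, so ΔQ = 687.595129; wedge = 181.304795 − 125.609589 = 55.695206.
Welfare loss = ½ × 687.595129 × 55.695206 = 19147.88.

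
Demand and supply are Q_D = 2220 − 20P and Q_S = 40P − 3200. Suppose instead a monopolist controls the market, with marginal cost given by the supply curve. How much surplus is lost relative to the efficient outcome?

1025.07

In inverse form: demand P = 111 − 0.05Q, supply P = 80 + 0.025Q.
Competitive equilibrium: 111 − 0.05Q = 80 + 0.025Q → Q* = 413.3333, P* = 90.3333.
Marginal revenue: MR = 111 − 0.1Q. Set MR = MC: 111 − 0.1Q = 80 + 0.025Q → Q_m = 248.
Price P_m = 111 − 0.05·248 = 98.6; MC(Q_m) = 80 + 0.025·248 = 86.2.
Competitive Q* = 413.3333, so ΔQ = 165.3333; wedge = 98.6 − 86.2 = 12.4.
Deadweight loss = ½ × 165.3333 × 12.4 = 1025.07.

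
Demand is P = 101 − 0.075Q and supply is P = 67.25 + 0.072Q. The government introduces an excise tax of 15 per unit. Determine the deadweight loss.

765.31

Competitive equilibrium: 101 − 0.075Q = 67.25 + 0.072Q → Q* = 229.5918, P* = 83.7806.
With the tax, the buyer price exceeds the seller price by 15: (101 − 0.075Q) − (67.25 + 0.072Q) = 15 → Q' = 127.551.
ΔQ = 229.5918 − 127.551 = 102.0408; the wedge equals the tax, 15.
Welfare loss = ½ × 102.0408 × 15 = 765.31.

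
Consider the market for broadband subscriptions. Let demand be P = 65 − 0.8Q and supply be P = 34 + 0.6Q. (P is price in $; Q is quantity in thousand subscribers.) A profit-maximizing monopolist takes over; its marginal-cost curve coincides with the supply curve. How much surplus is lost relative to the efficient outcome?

Competitive equilibrium: 65 − 0.8Q = 34 + 0.6Q → Q* = 22.1429, P* = 47.2857.
Marginal revenue: MR = 65 − 1.6Q. Set MR = MC: 65 − 1.6Q = 34 + 0.6Q → Q_m = 14.0909.
Price P_m = 65 − 0.8·14.0909 = 53.7273; MC(Q_m) = 34 + 0.6·14.0909 = 42.4545.
Competitive Q* = 22.1429, so ΔQ = 8.052; wedge = 53.7273 − 42.4545 = 11.2728.
Welfare loss = ½ × 8.052 × 11.2728 = $45.38 thousand.

$45.38 thousand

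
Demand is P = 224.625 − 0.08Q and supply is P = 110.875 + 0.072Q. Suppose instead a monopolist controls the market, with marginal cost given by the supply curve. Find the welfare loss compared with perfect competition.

Competitive equilibrium: 224.625 − 0.08Q = 110.875 + 0.072Q → Q* = 748.35526, P* = 164.75658.
Marginal revenue: MR = 224.625 − 0.16Q. Set MR = MC: 224.625 − 0.16Q = 110.875 + 0.072Q → Q_m = 490.30172.
Price P_m = 224.625 − 0.08·490.30172 = 185.40086; MC(Q_m) = 110.875 + 0.072·490.30172 = 146.17672.
Competitive Q* = 748.35526, so ΔQ = 258.05354; wedge = 185.40086 − 146.17672 = 39.22414.
DWL = ½ × 258.05354 × 39.22414 = 5060.96.

5060.96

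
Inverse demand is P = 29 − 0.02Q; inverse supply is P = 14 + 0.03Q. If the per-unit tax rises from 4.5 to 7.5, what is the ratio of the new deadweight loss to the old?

Competitive equilibrium: 29 − 0.02Q = 14 + 0.03Q → Q* = 300, P* = 23.
For a per-unit tax t: ΔQ = t/0.05, so DWL = ½·t·(t/0.05) = t²/0.1.
At t = 4.5: DWL = 202.5. At t = 7.5: DWL = 562.5.
Ratio = (7.5/4.5)² = 2.778.

2.778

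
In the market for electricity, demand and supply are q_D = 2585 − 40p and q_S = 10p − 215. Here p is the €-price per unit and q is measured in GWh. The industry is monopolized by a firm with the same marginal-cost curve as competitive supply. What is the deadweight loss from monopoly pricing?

€206.64

In inverse form: demand p = 64.625 − 0.025q, supply p = 21.5 + 0.1q.
Competitive equilibrium: 64.625 − 0.025q = 21.5 + 0.1q → q* = 345, p* = 56.
Marginal revenue: MR = 64.625 − 0.05q. Set MR = MC: 64.625 − 0.05q = 21.5 + 0.1q → q_m = 287.5.
Price p_m = 64.625 − 0.025·287.5 = 57.4375; MC(q_m) = 21.5 + 0.1·287.5 = 50.25.
Competitive q* = 345, so Δq = 57.5; wedge = 57.4375 − 50.25 = 7.1875.
DWL = ½ × 57.5 × 7.1875 = €206.64.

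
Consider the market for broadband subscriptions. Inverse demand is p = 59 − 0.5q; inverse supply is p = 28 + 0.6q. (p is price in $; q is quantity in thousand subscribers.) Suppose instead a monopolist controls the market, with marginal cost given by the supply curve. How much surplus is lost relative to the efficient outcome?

Competitive equilibrium: 59 − 0.5q = 28 + 0.6q → q* = 28.1818, p* = 44.9091.
Marginal revenue: MR = 59 − q. Set MR = MC: 59 − q = 28 + 0.6q → q_m = 19.375.
Price p_m = 59 − 0.5·19.375 = 49.3125; MC(q_m) = 28 + 0.6·19.375 = 39.625.
Competitive q* = 28.1818, so Δq = 8.8068; wedge = 49.3125 − 39.625 = 9.6875.
Welfare loss = ½ × 8.8068 × 9.6875 = $42.66 thousand.

$42.66 thousand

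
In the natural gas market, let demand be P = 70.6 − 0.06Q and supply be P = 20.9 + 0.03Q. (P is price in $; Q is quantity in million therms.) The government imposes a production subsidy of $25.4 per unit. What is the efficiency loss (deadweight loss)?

Competitive equilibrium: 70.6 − 0.06Q = 20.9 + 0.03Q → Q* = 552.2222, P* = 37.4667.
The subsidy lowers effective supply by 25.4: P = 0.03Q − 4.5.
New quantity: 70.6 − 0.06Q = 0.03Q − 4.5 → Q' = 834.4444.
Overproduction ΔQ = 834.4444 − 552.2222 = 282.2222; wedge = subsidy = 25.4.
The triangle = ½ × 282.2222 × 25.4 = $3584.22 million.

$3584.22 million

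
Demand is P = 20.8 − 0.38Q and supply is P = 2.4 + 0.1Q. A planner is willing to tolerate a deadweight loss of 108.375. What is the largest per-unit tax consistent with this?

Competitive equilibrium: 20.8 − 0.38Q = 2.4 + 0.1Q → Q* = 38.3333, P* = 6.2333.
A tax t gives ΔQ = t/0.48 and wedge t, so DWL = t²/0.96.
t²/0.96 = 108.375 → t² = 104.04 → t = 10.2.

10.2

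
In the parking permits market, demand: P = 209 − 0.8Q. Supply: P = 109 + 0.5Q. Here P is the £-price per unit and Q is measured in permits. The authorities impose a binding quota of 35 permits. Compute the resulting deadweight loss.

Competitive equilibrium: 209 − 0.8Q = 109 + 0.5Q → Q* = 76.9231, P* = 147.4615.
At Q = 35: demand price = 209 − 0.8·35 = 181; supply price = 109 + 0.5·35 = 126.5.
ΔQ = 76.9231 − 35 = 41.9231; wedge = 181 − 126.5 = 54.5.
The triangle = ½ × 41.9231 × 54.5 = £1142.40.

£1142.40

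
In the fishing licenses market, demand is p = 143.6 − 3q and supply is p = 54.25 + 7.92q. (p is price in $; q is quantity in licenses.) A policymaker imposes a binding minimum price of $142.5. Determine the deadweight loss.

$333.51

Competitive equilibrium: 143.6 − 3q = 54.25 + 7.92q → q* = 8.1822, p* = 119.0533.
At the floor p = 142.5, quantity demanded = (143.6 − 142.5)/3 = 0.3667.
Sellers' marginal cost at q' = 0.3667: 54.25 + 7.92·0.3667 = 57.1543.
Δq = 8.1822 − 0.3667 = 7.8155; wedge = 142.5 − 57.1543 = 85.3457.
The triangle = ½ × 7.8155 × 85.3457 = $333.51.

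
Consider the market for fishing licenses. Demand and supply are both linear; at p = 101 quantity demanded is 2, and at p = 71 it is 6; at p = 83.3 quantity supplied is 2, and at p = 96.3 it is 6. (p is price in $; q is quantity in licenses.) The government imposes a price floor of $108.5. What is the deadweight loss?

$37.65

Demand slope = (71 − 101)/(6 − 2) = −7.5, so p = 116 − 7.5q.
Supply slope = (96.3 − 83.3)/(6 − 2) = 3.25, so p = 76.8 + 3.25q.
Competitive equilibrium: 116 − 7.5q = 76.8 + 3.25q → q* = 3.6465, p* = 88.6512.
At the floor p = 108.5, quantity demanded = (116 − 108.5)/7.5 = 1.
Sellers' marginal cost at q' = 1: 76.8 + 3.25·1 = 80.05.
Δq = 3.6465 − 1 = 2.6465; wedge = 108.5 − 80.05 = 28.45.
The triangle = ½ × 2.6465 × 28.45 = $37.65.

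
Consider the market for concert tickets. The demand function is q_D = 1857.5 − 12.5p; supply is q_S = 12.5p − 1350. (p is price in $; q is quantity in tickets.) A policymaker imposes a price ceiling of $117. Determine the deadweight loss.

In inverse form: demand p = 148.6 − 0.08q, supply p = 108 + 0.08q.
Competitive equilibrium: 148.6 − 0.08q = 108 + 0.08q → q* = 253.75, p* = 128.3.
At the ceiling p = 117, quantity supplied = (117 − 108)/0.08 = 112.5.
Willingness to pay at q' = 112.5: 148.6 − 0.08·112.5 = 139.6.
Δq = 253.75 − 112.5 = 141.25; wedge = 139.6 − 117 = 22.6.
DWL = ½ × 141.25 × 22.6 = $1596.125.

$1596.125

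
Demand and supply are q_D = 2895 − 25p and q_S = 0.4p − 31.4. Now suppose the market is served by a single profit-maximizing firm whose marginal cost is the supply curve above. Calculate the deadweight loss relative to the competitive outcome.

In inverse form: demand p = 115.8 − 0.04q, supply p = 78.5 + 2.5q.
Competitive equilibrium: 115.8 − 0.04q = 78.5 + 2.5q → q* = 14.685, p* = 115.2126.
Marginal revenue: MR = 115.8 − 0.08q. Set MR = MC: 115.8 − 0.08q = 78.5 + 2.5q → q_m = 14.4574.
Price p_m = 115.8 − 0.04·14.4574 = 115.2217; MC(q_m) = 78.5 + 2.5·14.4574 = 114.6435.
Competitive q* = 14.685, so Δq = 0.2276; wedge = 115.2217 − 114.6435 = 0.5782.
Welfare loss = ½ × 0.2276 × 0.5782 = 0.07.

0.07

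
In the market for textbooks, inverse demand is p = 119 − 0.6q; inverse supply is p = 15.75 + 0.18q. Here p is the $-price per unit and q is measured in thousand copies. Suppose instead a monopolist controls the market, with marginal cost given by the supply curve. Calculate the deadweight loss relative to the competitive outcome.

$1291.81 thousand

Competitive equilibrium: 119 − 0.6q = 15.75 + 0.18q → q* = 132.3718, p* = 39.5769.
Marginal revenue: MR = 119 − 1.2q. Set MR = MC: 119 − 1.2q = 15.75 + 0.18q → q_m = 74.8188.
Price p_m = 119 − 0.6·74.8188 = 74.1087; MC(q_m) = 15.75 + 0.18·74.8188 = 29.2174.
Competitive q* = 132.3718, so Δq = 57.553; wedge = 74.1087 − 29.2174 = 44.8913.
The triangle = ½ × 57.553 × 44.8913 = $1291.81 thousand.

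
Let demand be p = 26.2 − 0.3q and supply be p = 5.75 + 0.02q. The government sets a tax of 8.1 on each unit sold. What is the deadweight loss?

Competitive equilibrium: 26.2 − 0.3q = 5.75 + 0.02q → q* = 63.9063, p* = 7.0281.
With the tax, the buyer price exceeds the seller price by 8.1: (26.2 − 0.3q) − (5.75 + 0.02q) = 8.1 → q' = 38.5938.
Δq = 63.9063 − 38.5938 = 25.3125; the wedge equals the tax, 8.1.
Deadweight loss = ½ × 25.3125 × 8.1 = 102.52.

102.52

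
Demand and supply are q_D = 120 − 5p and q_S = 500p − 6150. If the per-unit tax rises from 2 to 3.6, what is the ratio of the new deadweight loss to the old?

3.24

In inverse form: demand p = 24 − 0.2q, supply p = 12.3 + 0.002q.
Competitive equilibrium: 24 − 0.2q = 12.3 + 0.002q → q* = 57.9208, p* = 12.4158.
For a per-unit tax t: Δq = t/0.202, so DWL = ½·t·(t/0.202) = t²/0.404.
At t = 2: DWL = 9.901. At t = 3.6: DWL = 32.079.
Ratio = (3.6/2)² = 3.24.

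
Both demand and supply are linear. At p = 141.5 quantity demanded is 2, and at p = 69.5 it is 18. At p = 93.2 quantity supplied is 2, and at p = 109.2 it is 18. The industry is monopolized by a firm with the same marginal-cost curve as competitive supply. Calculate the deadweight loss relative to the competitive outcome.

64.74

Demand slope = (69.5 − 141.5)/(18 − 2) = −4.5, so p = 150.5 − 4.5q.
Supply slope = (109.2 − 93.2)/(18 − 2) = 1, so p = 91.2 + q.
Competitive equilibrium: 150.5 − 4.5q = 91.2 + q → q* = 10.7818, p* = 101.9818.
Marginal revenue: MR = 150.5 − 9q. Set MR = MC: 150.5 − 9q = 91.2 + q → q_m = 5.93.
Price p_m = 150.5 − 4.5·5.93 = 123.815; MC(q_m) = 91.2 + 1·5.93 = 97.13.
Competitive q* = 10.7818, so Δq = 4.8518; wedge = 123.815 − 97.13 = 26.685.
DWL = ½ × 4.8518 × 26.685 = 64.74.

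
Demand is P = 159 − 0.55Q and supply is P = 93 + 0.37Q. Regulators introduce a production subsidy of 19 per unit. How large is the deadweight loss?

196.20

Competitive equilibrium: 159 − 0.55Q = 93 + 0.37Q → Q* = 71.7391, P* = 119.5435.
The subsidy lowers effective supply by 19: P = 74 + 0.37Q.
New quantity: 159 − 0.55Q = 74 + 0.37Q → Q' = 92.3913.
Overproduction ΔQ = 92.3913 − 71.7391 = 20.6522; wedge = subsidy = 19.
DWL = ½ × 20.6522 × 19 = 196.20.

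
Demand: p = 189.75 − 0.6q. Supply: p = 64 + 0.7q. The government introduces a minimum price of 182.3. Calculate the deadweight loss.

4620.76

Competitive equilibrium: 189.75 − 0.6q = 64 + 0.7q → q* = 96.7308, p* = 131.7115.
At the floor p = 182.3, quantity demanded = (189.75 − 182.3)/0.6 = 12.4167.
Sellers' marginal cost at q' = 12.4167: 64 + 0.7·12.4167 = 72.6917.
Δq = 96.7308 − 12.4167 = 84.3141; wedge = 182.3 − 72.6917 = 109.6083.
Welfare loss = ½ × 84.3141 × 109.6083 = 4620.76.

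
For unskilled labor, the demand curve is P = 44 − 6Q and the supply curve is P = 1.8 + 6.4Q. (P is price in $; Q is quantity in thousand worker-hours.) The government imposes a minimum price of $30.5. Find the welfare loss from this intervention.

$8.25 thousand

Competitive equilibrium: 44 − 6Q = 1.8 + 6.4Q → Q* = 3.4032, P* = 23.5806.
At the floor P = 30.5, quantity demanded = (44 − 30.5)/6 = 2.25.
Sellers' marginal cost at Q' = 2.25: 1.8 + 6.4·2.25 = 16.2.
ΔQ = 3.4032 − 2.25 = 1.1532; wedge = 30.5 − 16.2 = 14.3.
Deadweight loss = ½ × 1.1532 × 14.3 = $8.25 thousand.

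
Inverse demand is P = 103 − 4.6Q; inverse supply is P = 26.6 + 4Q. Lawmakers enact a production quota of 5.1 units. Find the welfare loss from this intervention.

61.56

Competitive equilibrium: 103 − 4.6Q = 26.6 + 4Q → Q* = 8.8837, P* = 62.1349.
At Q = 5.1: demand price = 103 − 4.6·5.1 = 79.54; supply price = 26.6 + 4·5.1 = 47.
ΔQ = 8.8837 − 5.1 = 3.7837; wedge = 79.54 − 47 = 32.54.
The triangle = ½ × 3.7837 × 32.54 = 61.56.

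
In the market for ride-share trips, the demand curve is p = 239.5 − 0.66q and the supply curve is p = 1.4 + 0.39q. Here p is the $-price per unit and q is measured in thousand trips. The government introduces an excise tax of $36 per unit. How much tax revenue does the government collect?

Competitive equilibrium: 239.5 − 0.66q = 1.4 + 0.39q → q* = 226.7619, p* = 89.8371.
With the tax, the buyer price exceeds the seller price by 36: (239.5 − 0.66q) − (1.4 + 0.39q) = 36 → q' = 192.4762.
Tax revenue = 36 × 192.4762 = $6929.14 thousand.

$6929.14 thousand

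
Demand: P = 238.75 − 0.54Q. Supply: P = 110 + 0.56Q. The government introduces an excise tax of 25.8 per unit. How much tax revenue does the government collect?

Competitive equilibrium: 238.75 − 0.54Q = 110 + 0.56Q → Q* = 117.0455, P* = 175.5455.
With the tax, the buyer price exceeds the seller price by 25.8: (238.75 − 0.54Q) − (110 + 0.56Q) = 25.8 → Q' = 93.5909.
Tax revenue = 25.8 × 93.5909 = 2414.65.

2414.65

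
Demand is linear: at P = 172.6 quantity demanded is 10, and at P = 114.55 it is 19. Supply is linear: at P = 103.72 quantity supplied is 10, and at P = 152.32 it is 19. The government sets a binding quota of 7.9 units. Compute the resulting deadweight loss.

370.97

Demand slope = (114.55 − 172.6)/(19 − 10) = −6.45, so P = 237.1 − 6.45Q.
Supply slope = (152.32 − 103.72)/(19 − 10) = 5.4, so P = 49.72 + 5.4Q.
Competitive equilibrium: 237.1 − 6.45Q = 49.72 + 5.4Q → Q* = 15.8127, P* = 135.1084.
At Q = 7.9: demand price = 237.1 − 6.45·7.9 = 186.145; supply price = 49.72 + 5.4·7.9 = 92.38.
ΔQ = 15.8127 − 7.9 = 7.9127; wedge = 186.145 − 92.38 = 93.765.
DWL = ½ × 7.9127 × 93.765 = 370.97.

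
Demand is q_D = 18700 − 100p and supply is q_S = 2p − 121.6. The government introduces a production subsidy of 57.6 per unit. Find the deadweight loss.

In inverse form: demand p = 187 − 0.01q, supply p = 60.8 + 0.5q.
Competitive equilibrium: 187 − 0.01q = 60.8 + 0.5q → q* = 247.451, p* = 184.5255.
The subsidy lowers effective supply by 57.6: p = 3.2 + 0.5q.
New quantity: 187 − 0.01q = 3.2 + 0.5q → q' = 360.3922.
Overproduction Δq = 360.3922 − 247.451 = 112.9412; wedge = subsidy = 57.6.
Welfare loss = ½ × 112.9412 × 57.6 = 3252.71.

3252.71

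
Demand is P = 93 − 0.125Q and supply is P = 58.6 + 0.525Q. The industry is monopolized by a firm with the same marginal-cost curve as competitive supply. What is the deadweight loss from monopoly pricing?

Competitive equilibrium: 93 − 0.125Q = 58.6 + 0.525Q → Q* = 52.9231, P* = 86.3846.
Marginal revenue: MR = 93 − 0.25Q. Set MR = MC: 93 − 0.25Q = 58.6 + 0.525Q → Q_m = 44.3871.
Price P_m = 93 − 0.125·44.3871 = 87.4516; MC(Q_m) = 58.6 + 0.525·44.3871 = 81.9032.
Competitive Q* = 52.9231, so ΔQ = 8.536; wedge = 87.4516 − 81.9032 = 5.5484.
Welfare loss = ½ × 8.536 × 5.5484 = 23.68.

23.68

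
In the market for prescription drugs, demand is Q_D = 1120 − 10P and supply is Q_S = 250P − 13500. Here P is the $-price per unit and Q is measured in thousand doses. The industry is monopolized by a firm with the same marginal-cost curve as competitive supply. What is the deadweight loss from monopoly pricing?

$3886.26 thousand

In inverse form: demand P = 112 − 0.1Q, supply P = 54 + 0.004Q.
Competitive equilibrium: 112 − 0.1Q = 54 + 0.004Q → Q* = 557.692308, P* = 56.230769.
Marginal revenue: MR = 112 − 0.2Q. Set MR = MC: 112 − 0.2Q = 54 + 0.004Q → Q_m = 284.313725.
Price P_m = 112 − 0.1·284.313725 = 83.568628; MC(Q_m) = 54 + 0.004·284.313725 = 55.137255.
Competitive Q* = 557.692308, so ΔQ = 273.378583; wedge = 83.568628 − 55.137255 = 28.431373.
Welfare loss = ½ × 273.378583 × 28.431373 = $3886.26 thousand.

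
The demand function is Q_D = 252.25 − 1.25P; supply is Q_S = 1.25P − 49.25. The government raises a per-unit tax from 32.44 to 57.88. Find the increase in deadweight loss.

718.044

In inverse form: demand P = 201.8 − 0.8Q, supply P = 39.4 + 0.8Q.
Competitive equilibrium: 201.8 − 0.8Q = 39.4 + 0.8Q → Q* = 101.5, P* = 120.6.
For a per-unit tax t: ΔQ = t/1.6, so DWL = ½·t·(t/1.6) = t²/3.2.
At t = 32.44: DWL = 328.861. At t = 57.88: DWL = 1046.905.
Increase = 1046.905 − 328.861 = 718.044.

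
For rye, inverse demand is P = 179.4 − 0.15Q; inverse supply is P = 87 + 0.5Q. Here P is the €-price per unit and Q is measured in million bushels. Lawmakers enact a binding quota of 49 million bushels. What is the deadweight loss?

€2820.23 million

Competitive equilibrium: 179.4 − 0.15Q = 87 + 0.5Q → Q* = 142.1538, P* = 158.0769.
At Q = 49: demand price = 179.4 − 0.15·49 = 172.05; supply price = 87 + 0.5·49 = 111.5.
ΔQ = 142.1538 − 49 = 93.1538; wedge = 172.05 − 111.5 = 60.55.
Welfare loss = ½ × 93.1538 × 60.55 = €2820.23 million.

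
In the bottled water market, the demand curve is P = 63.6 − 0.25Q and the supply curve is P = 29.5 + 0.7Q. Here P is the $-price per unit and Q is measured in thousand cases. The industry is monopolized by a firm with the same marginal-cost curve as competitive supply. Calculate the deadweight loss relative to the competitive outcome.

Competitive equilibrium: 63.6 − 0.25Q = 29.5 + 0.7Q → Q* = 35.8947, P* = 54.6263.
Marginal revenue: MR = 63.6 − 0.5Q. Set MR = MC: 63.6 − 0.5Q = 29.5 + 0.7Q → Q_m = 28.4167.
Price P_m = 63.6 − 0.25·28.4167 = 56.4958; MC(Q_m) = 29.5 + 0.7·28.4167 = 49.3917.
Competitive Q* = 35.8947, so ΔQ = 7.478; wedge = 56.4958 − 49.3917 = 7.1041.
DWL = ½ × 7.478 × 7.1041 = $26.56 thousand.

$26.56 thousand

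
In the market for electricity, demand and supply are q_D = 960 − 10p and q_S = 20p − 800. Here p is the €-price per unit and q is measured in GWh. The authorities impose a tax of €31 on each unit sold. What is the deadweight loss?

In inverse form: demand p = 96 − 0.1q, supply p = 40 + 0.05q.
Competitive equilibrium: 96 − 0.1q = 40 + 0.05q → q* = 373.3333, p* = 58.6667.
With the tax, the buyer price exceeds the seller price by 31: (96 − 0.1q) − (40 + 0.05q) = 31 → q' = 166.6667.
Δq = 373.3333 − 166.6667 = 206.6666; the wedge equals the tax, 31.
DWL = ½ × 206.6666 × 31 = €3203.33.

€3203.33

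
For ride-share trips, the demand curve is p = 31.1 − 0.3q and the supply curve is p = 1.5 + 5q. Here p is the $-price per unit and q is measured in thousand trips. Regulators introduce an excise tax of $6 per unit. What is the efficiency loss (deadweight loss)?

Competitive equilibrium: 31.1 − 0.3q = 1.5 + 5q → q* = 5.5849, p* = 29.4245.
With the tax, the buyer price exceeds the seller price by 6: (31.1 − 0.3q) − (1.5 + 5q) = 6 → q' = 4.4528.
Δq = 5.5849 − 4.4528 = 1.1321; the wedge equals the tax, 6.
The triangle = ½ × 1.1321 × 6 = $3.40 thousand.

$3.40 thousand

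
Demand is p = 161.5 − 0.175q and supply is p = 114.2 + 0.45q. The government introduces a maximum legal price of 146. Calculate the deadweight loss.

7.85

Competitive equilibrium: 161.5 − 0.175q = 114.2 + 0.45q → q* = 75.68, p* = 148.256.
At the ceiling p = 146, quantity supplied = (146 − 114.2)/0.45 = 70.6667.
Willingness to pay at q' = 70.6667: 161.5 − 0.175·70.6667 = 149.1333.
Δq = 75.68 − 70.6667 = 5.0133; wedge = 149.1333 − 146 = 3.1333.
Deadweight loss = ½ × 5.0133 × 3.1333 = 7.85.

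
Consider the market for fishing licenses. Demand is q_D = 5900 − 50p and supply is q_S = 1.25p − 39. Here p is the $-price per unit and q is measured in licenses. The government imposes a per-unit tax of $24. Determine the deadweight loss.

$351.22

In inverse form: demand p = 118 − 0.02q, supply p = 31.2 + 0.8q.
Competitive equilibrium: 118 − 0.02q = 31.2 + 0.8q → q* = 105.8537, p* = 115.8829.
With the tax, the buyer price exceeds the seller price by 24: (118 − 0.02q) − (31.2 + 0.8q) = 24 → q' = 76.5854.
Δq = 105.8537 − 76.5854 = 29.2683; the wedge equals the tax, 24.
The triangle = ½ × 29.2683 × 24 = $351.22.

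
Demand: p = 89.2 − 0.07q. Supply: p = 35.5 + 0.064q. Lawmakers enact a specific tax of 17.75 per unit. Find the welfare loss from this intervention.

1175.61

Competitive equilibrium: 89.2 − 0.07q = 35.5 + 0.064q → q* = 400.7463, p* = 61.1478.
With the tax, the buyer price exceeds the seller price by 17.75: (89.2 − 0.07q) − (35.5 + 0.064q) = 17.75 → q' = 268.2836.
Δq = 400.7463 − 268.2836 = 132.4627; the wedge equals the tax, 17.75.
Welfare loss = ½ × 132.4627 × 17.75 = 1175.61.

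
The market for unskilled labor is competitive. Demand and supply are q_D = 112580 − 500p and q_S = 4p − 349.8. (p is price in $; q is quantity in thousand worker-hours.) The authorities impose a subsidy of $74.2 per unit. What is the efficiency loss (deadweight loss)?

$10923.89 thousand

In inverse form: demand p = 225.16 − 0.002q, supply p = 87.45 + 0.25q.
Competitive equilibrium: 225.16 − 0.002q = 87.45 + 0.25q → q* = 546.4683, p* = 224.0671.
The subsidy lowers effective supply by 74.2: p = 13.25 + 0.25q.
New quantity: 225.16 − 0.002q = 13.25 + 0.25q → q' = 840.9127.
Overproduction Δq = 840.9127 − 546.4683 = 294.4444; wedge = subsidy = 74.2.
DWL = ½ × 294.4444 × 74.2 = $10923.89 thousand.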